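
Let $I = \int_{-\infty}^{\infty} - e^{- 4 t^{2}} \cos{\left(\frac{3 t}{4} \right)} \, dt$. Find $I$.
$- \frac{\sqrt{\pi}}{2 e^{\frac{9}{256}}}$

Let $b$ denote the cosine frequency and define $I(b) = \int_{-\infty}^{\infty} - e^{- 4 t^{2}} \cos{\left(b t \right)} \, dt$.

Differentiating under the integral sign,
$$I'(b) = \int_{-\infty}^{\infty} t e^{- 4 t^{2}} \sin{\left(b t \right)} \, dt.$$

Integrate $\int_{-\infty}^{\infty} t \sin(b t)\, e^{- 4 t^{2}}\, dt$ by parts with $u = \sin(b t)$ and $dv = t\, e^{- 4 t^{2}}\, dt$, giving $v = - \frac{e^{- 4 t^{2}}}{8}$. The boundary term vanishes and
$$\int_{-\infty}^{\infty} t \sin(b t)\, e^{- 4 t^{2}}\, dt = \frac{b}{8} \int_{-\infty}^{\infty} \cos(b t)\, e^{- 4 t^{2}}\, dt,$$
so $I'(b) = - \frac{b}{8}\, I(b)$.

This is a separable first-order ODE; solving with the initial condition $I(0) = \int_{-\infty}^{\infty} - e^{- 4 t^{2}}\,dt = - \frac{\sqrt{\pi}}{2}$ gives
$$I(b) = - \frac{\sqrt{\pi} e^{- \frac{b^{2}}{16}}}{2}.$$

Setting $b = \frac{3}{4}$:
$$I = - \frac{\sqrt{\pi}}{2 e^{\frac{9}{256}}}.$$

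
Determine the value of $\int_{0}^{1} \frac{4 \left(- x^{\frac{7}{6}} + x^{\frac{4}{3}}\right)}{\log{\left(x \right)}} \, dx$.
$\log{\left(\frac{38416}{28561} \right)}$

Replace the exponent $\frac{4}{3}$ by a parameter $a$: let $I(a) = \int_{0}^{1} \frac{4 \left(- x^{\frac{7}{6}} + x^{a}\right)}{\log{\left(x \right)}} \, dx$.

Since $\dfrac{\partial}{\partial a}\,x^{a} = x^{a} \ln x$, the $\ln x$ in the denominator cancels and
$$\frac{dI}{da} = \int_{0}^{1} 4 x^{a} \, dx = 4 \left[\frac{x^{a+1}}{a+1}\right]_0^1 = \frac{4}{a + 1}.$$

Integrating with respect to $a$ gives $I(a) = \log{\left(\frac{1296 \left(a + 1\right)^{4}}{28561} \right)} + C$.

At $a = \frac{7}{6}$ the integrand is identically $0$, so $I(\frac{7}{6}) = 0$. The closed form gives $0$, hence $C = 0$.

Setting $a = \frac{4}{3}$:
$$I = \log{\left(\frac{38416}{28561} \right)}.$$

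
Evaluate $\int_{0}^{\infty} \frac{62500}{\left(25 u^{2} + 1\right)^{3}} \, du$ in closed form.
$\frac{9375 \pi}{4}$

Recall the elementary integral
$$J(a) = \int_{0}^{\infty} \frac{4}{a^{2} + u^{2}} \, du = \frac{2 \pi}{a}.$$

Differentiating under the integral sign with respect to $a$,
$$\frac{dJ}{da} = \int_{0}^{\infty} - \frac{8 a}{\left(a^{2} + u^{2}\right)^{2}} \, du = - \frac{2 \pi}{a^{2}},$$
so $\int_{0}^{\infty} \frac{4}{\left(a^{2} + u^{2}\right)^{2}} \, du = \frac{\pi}{a^{3}}$.

Repeating — each differentiation of $1/(u^2+a^2)^j$ produces $-2ja/(u^2+a^2)^{j+1}$ — and dividing through by $-2ja$ at each step yields, after $2$ differentiations in total,
$$\int_{0}^{\infty} \frac{4}{\left(a^{2} + u^{2}\right)^{3}} \, du = \frac{3 \pi}{4 a^{5}}.$$

Setting $a = \frac{1}{5}$:
$$I = \frac{9375 \pi}{4}.$$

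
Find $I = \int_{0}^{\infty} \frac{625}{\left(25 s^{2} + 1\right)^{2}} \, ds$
$\frac{125 \pi}{4}$

Start from the standard arctangent integral
$$J(a) = \int_{0}^{\infty} \frac{1}{a^{2} + s^{2}} \, ds = \frac{\pi}{2 a}.$$

Differentiating under the integral sign with respect to $a$,
$$\frac{dJ}{da} = \int_{0}^{\infty} - \frac{2 a}{\left(a^{2} + s^{2}\right)^{2}} \, ds = - \frac{\pi}{2 a^{2}},$$
so $\int_{0}^{\infty} \frac{1}{\left(a^{2} + s^{2}\right)^{2}} \, ds = \frac{\pi}{4 a^{3}}$.

Setting $a = \frac{1}{5}$:
$$I = \frac{125 \pi}{4}.$$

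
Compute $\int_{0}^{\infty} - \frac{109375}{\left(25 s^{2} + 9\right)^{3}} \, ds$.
$- \frac{21875 \pi}{1296}$

Recall the elementary integral
$$J(a) = \int_{0}^{\infty} - \frac{7}{a^{2} + s^{2}} \, ds = - \frac{7 \pi}{2 a}.$$

Differentiating under the integral sign with respect to $a$,
$$\frac{dJ}{da} = \int_{0}^{\infty} \frac{14 a}{\left(a^{2} + s^{2}\right)^{2}} \, ds = \frac{7 \pi}{2 a^{2}},$$
so $\int_{0}^{\infty} - \frac{7}{\left(a^{2} + s^{2}\right)^{2}} \, ds = - \frac{7 \pi}{4 a^{3}}$.

Repeating — each differentiation of $1/(s^2+a^2)^j$ produces $-2ja/(s^2+a^2)^{j+1}$ — and dividing through by $-2ja$ at each step yields, after $2$ differentiations in total,
$$\int_{0}^{\infty} - \frac{7}{\left(a^{2} + s^{2}\right)^{3}} \, ds = - \frac{21 \pi}{16 a^{5}}.$$

Setting $a = \frac{3}{5}$:
$$I = - \frac{21875 \pi}{1296}.$$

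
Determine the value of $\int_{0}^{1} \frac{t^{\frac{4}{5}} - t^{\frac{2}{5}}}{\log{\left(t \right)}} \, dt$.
$\log{\left(\frac{9}{7} \right)}$

Consider the one-parameter family: let $I(a) = \int_{0}^{1} \frac{- t^{\frac{2}{5}} + t^{a}}{\log{\left(t \right)}} \, dt$.

Since $\dfrac{\partial}{\partial a}\,t^{a} = t^{a} \ln t$, the $\ln t$ in the denominator cancels and
$$\frac{dI}{da} = \int_{0}^{1} t^{a} \, dt = \left[\frac{t^{a+1}}{a+1}\right]_0^1 = \frac{1}{a + 1}.$$

Integrating with respect to $a$ gives $I(a) = \log{\left(\frac{5 a}{7} + \frac{5}{7} \right)} + C$.

At $a = \frac{2}{5}$ the integrand is identically $0$, so $I(\frac{2}{5}) = 0$. The closed form gives $0$, hence $C = 0$.

Setting $a = \frac{4}{5}$:
$$I = \log{\left(\frac{9}{7} \right)}.$$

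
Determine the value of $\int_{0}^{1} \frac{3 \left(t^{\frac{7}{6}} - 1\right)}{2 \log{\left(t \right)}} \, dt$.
$\log{\left(\frac{13 \sqrt{78}}{36} \right)}$

Introduce a parameter $a$ in the exponent: let $I(a) = \int_{0}^{1} \frac{3 \left(t^{a} - 1\right)}{2 \log{\left(t \right)}} \, dt$.

Since $\dfrac{\partial}{\partial a}\,t^{a} = t^{a} \ln t$, the $\ln t$ in the denominator cancels and
$$\frac{dI}{da} = \int_{0}^{1} \frac{3}{2} t^{a} \, dt = \frac{3}{2} \left[\frac{t^{a+1}}{a+1}\right]_0^1 = \frac{3}{2 \left(a + 1\right)}.$$

Integrating with respect to $a$ gives $I(a) = \frac{3 \log{\left(a + 1 \right)}}{2} + C$.

At $a = 0$ the integrand is identically $0$, so $I(0) = 0$. The closed form gives $0$, hence $C = 0$.

Setting $a = \frac{7}{6}$:
$$I = \log{\left(\frac{13 \sqrt{78}}{36} \right)}.$$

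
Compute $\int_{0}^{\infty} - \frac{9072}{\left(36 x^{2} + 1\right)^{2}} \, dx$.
$- 378 \pi$

Begin with the known result
$$J(a) = \int_{0}^{\infty} - \frac{7}{a^{2} + x^{2}} \, dx = - \frac{7 \pi}{2 a}.$$

Differentiating under the integral sign with respect to $a$,
$$\frac{dJ}{da} = \int_{0}^{\infty} \frac{14 a}{\left(a^{2} + x^{2}\right)^{2}} \, dx = \frac{7 \pi}{2 a^{2}},$$
so $\int_{0}^{\infty} - \frac{7}{\left(a^{2} + x^{2}\right)^{2}} \, dx = - \frac{7 \pi}{4 a^{3}}$.

Setting $a = \frac{1}{6}$:
$$I = - 378 \pi.$$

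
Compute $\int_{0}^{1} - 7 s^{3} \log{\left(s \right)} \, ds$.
$\frac{7}{16}$

Consider the simpler parametrised integral
$$J(a) = \int_{0}^{1} - 7 s^{a} \, ds = - \frac{7}{a + 1}.$$

Differentiating under the integral sign brings down a factor of $\ln s$:
$$\frac{dJ}{da} = \int_{0}^{1} - 7 s^{a} \log{\left(s \right)} \, ds = \frac{7}{\left(a + 1\right)^{2}}.$$

The integral on the left is $I$, so $I = \frac{7}{\left(a + 1\right)^{2}}$.

Setting $a = 3$:
$$I = \frac{7}{16}.$$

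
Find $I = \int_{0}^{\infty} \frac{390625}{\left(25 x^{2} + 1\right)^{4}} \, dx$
$\frac{390625 \pi}{32}$

Start from the standard arctangent integral
$$J(a) = \int_{0}^{\infty} \frac{1}{a^{2} + x^{2}} \, dx = \frac{\pi}{2 a}.$$

Differentiating under the integral sign with respect to $a$,
$$\frac{dJ}{da} = \int_{0}^{\infty} - \frac{2 a}{\left(a^{2} + x^{2}\right)^{2}} \, dx = - \frac{\pi}{2 a^{2}},$$
so $\int_{0}^{\infty} \frac{1}{\left(a^{2} + x^{2}\right)^{2}} \, dx = \frac{\pi}{4 a^{3}}$.

Repeating — each differentiation of $1/(x^2+a^2)^j$ produces $-2ja/(x^2+a^2)^{j+1}$ — and dividing through by $-2ja$ at each step yields, after $3$ differentiations in total,
$$\int_{0}^{\infty} \frac{1}{\left(a^{2} + x^{2}\right)^{4}} \, dx = \frac{5 \pi}{32 a^{7}}.$$

Setting $a = \frac{1}{5}$:
$$I = \frac{390625 \pi}{32}.$$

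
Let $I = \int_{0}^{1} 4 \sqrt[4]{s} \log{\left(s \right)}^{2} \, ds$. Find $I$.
$\frac{512}{125}$

Consider the simpler parametrised integral
$$J(a) = \int_{0}^{1} 4 s^{a} \, ds = \frac{4}{a + 1}.$$

Differentiating under the integral sign brings down a factor of $\ln s$:
$$\frac{dJ}{da} = \int_{0}^{1} 4 s^{a} \log{\left(s \right)} \, ds = - \frac{4}{\left(a + 1\right)^{2}}.$$

Repeating twice in total — each differentiation brings down another $\ln s$ — gives
$$\frac{d^{2}J}{da^{2}} = \int_{0}^{1} 4 s^{a} \log{\left(s \right)}^{2} \, ds = \frac{8}{\left(a + 1\right)^{3}},$$
and the integrand here is exactly the target integrand, so $I = \frac{8}{\left(a + 1\right)^{3}}$.

Setting $a = \frac{1}{4}$:
$$I = \frac{512}{125}.$$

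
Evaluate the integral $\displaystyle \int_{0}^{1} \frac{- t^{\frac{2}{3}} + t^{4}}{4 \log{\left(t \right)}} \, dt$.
$\frac{\log{\left(3 \right)}}{4}$

Replace the exponent $4$ by a parameter $a$: let $I(a) = \int_{0}^{1} \frac{- t^{\frac{2}{3}} + t^{a}}{4 \log{\left(t \right)}} \, dt$.

Since $\dfrac{\partial}{\partial a}\,t^{a} = t^{a} \ln t$, the $\ln t$ in the denominator cancels and
$$\frac{dI}{da} = \int_{0}^{1} \frac{1}{4} t^{a} \, dt = \frac{1}{4} \left[\frac{t^{a+1}}{a+1}\right]_0^1 = \frac{1}{4 \left(a + 1\right)}.$$

Integrating with respect to $a$ gives $I(a) = \frac{\log{\left(a + 1 \right)}}{4} - \frac{\log{\left(5 \right)}}{4} + \frac{\log{\left(3 \right)}}{4} + C$.

At $a = \frac{2}{3}$ the integrand is identically $0$, so $I(\frac{2}{3}) = 0$. The closed form gives $0$, hence $C = 0$.

Setting $a = 4$:
$$I = \frac{\log{\left(3 \right)}}{4}.$$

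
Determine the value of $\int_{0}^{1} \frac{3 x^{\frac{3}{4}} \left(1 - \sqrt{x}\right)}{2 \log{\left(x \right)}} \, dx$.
$- 3 \log{\left(3 \right)} + \frac{3 \log{\left(7 \right)}}{2}$

Introduce a parameter $a$ in the exponent: let $I(a) = \int_{0}^{1} \frac{3 \left(x^{\frac{3}{4}} - x^{a}\right)}{2 \log{\left(x \right)}} \, dx$.

Since $\dfrac{\partial}{\partial a}\,x^{a} = x^{a} \ln x$, the $\ln x$ in the denominator cancels and
$$\frac{dI}{da} = \int_{0}^{1} - \frac{3}{2} x^{a} \, dx = - \frac{3}{2} \left[\frac{x^{a+1}}{a+1}\right]_0^1 = - \frac{3}{2 a + 2}.$$

Integrating with respect to $a$ gives $I(a) = - \log{\left(\frac{8 \sqrt{7} \left(a + 1\right)^{\frac{3}{2}}}{49} \right)} + C$.

At $a = \frac{3}{4}$ the integrand is identically $0$, so $I(\frac{3}{4}) = 0$. The closed form gives $0$, hence $C = 0$.

Setting $a = \frac{5}{4}$:
$$I = - 3 \log{\left(3 \right)} + \frac{3 \log{\left(7 \right)}}{2}.$$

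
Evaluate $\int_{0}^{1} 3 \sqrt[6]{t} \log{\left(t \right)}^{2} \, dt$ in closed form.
$\frac{1296}{343}$

Begin with the known integral
$$J(a) = \int_{0}^{1} 3 t^{a} \, dt = \frac{3}{a + 1}.$$

Differentiating under the integral sign brings down a factor of $\ln t$:
$$\frac{dJ}{da} = \int_{0}^{1} 3 t^{a} \log{\left(t \right)} \, dt = - \frac{3}{\left(a + 1\right)^{2}}.$$

Repeating twice in total — each differentiation brings down another $\ln t$ — gives
$$\frac{d^{2}J}{da^{2}} = \int_{0}^{1} 3 t^{a} \log{\left(t \right)}^{2} \, dt = \frac{6}{\left(a + 1\right)^{3}},$$
and the integrand here is exactly the target integrand, so $I = \frac{6}{\left(a + 1\right)^{3}}$.

Setting $a = \frac{1}{6}$:
$$I = \frac{1296}{343}.$$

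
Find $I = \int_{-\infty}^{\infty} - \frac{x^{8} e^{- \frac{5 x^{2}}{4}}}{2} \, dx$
$- \frac{336 \sqrt{5} \sqrt{\pi}}{625}$

Begin with the known integral
$$J(a) = \int_{-\infty}^{\infty} - \frac{e^{- a x^{2}}}{2} \, dx = - \frac{\sqrt{\pi}}{2 \sqrt{a}}.$$

Differentiating under the integral sign brings down a factor of $(-x^2)$:
$$\frac{dJ}{da} = \int_{-\infty}^{\infty} \frac{x^{2} e^{- a x^{2}}}{2} \, dx = \frac{\sqrt{\pi}}{4 a^{\frac{3}{2}}}.$$

Repeating $4$ times in total — each differentiation brings down another $(-x^2)$ — gives
$$\frac{d^{4}J}{da^{4}} = \int_{-\infty}^{\infty} - \frac{x^{8} e^{- a x^{2}}}{2} \, dx = - \frac{105 \sqrt{\pi}}{32 a^{\frac{9}{2}}},$$
and the integrand here is exactly the target integrand, so $I = - \frac{105 \sqrt{\pi}}{32 a^{\frac{9}{2}}}$.

Setting $a = \frac{5}{4}$:
$$I = - \frac{336 \sqrt{5} \sqrt{\pi}}{625}.$$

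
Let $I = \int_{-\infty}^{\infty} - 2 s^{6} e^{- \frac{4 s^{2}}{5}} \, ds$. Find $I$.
$- \frac{1875 \sqrt{5} \sqrt{\pi}}{512}$

Begin with the known integral
$$J(a) = \int_{-\infty}^{\infty} - 2 e^{- a s^{2}} \, ds = - \frac{2 \sqrt{\pi}}{\sqrt{a}}.$$

Differentiating under the integral sign brings down a factor of $(-s^2)$:
$$\frac{dJ}{da} = \int_{-\infty}^{\infty} 2 s^{2} e^{- a s^{2}} \, ds = \frac{\sqrt{\pi}}{a^{\frac{3}{2}}}.$$

Repeating $3$ times in total — each differentiation brings down another $(-s^2)$ — gives
$$\frac{d^{3}J}{da^{3}} = \int_{-\infty}^{\infty} 2 s^{6} e^{- a s^{2}} \, ds = \frac{15 \sqrt{\pi}}{4 a^{\frac{7}{2}}},$$
and the integrand here is $(-1)^{3}$ times the target integrand, so $I = (-1)^{3}\,\frac{d^{3}J}{da^{3}} = - \frac{15 \sqrt{\pi}}{4 a^{\frac{7}{2}}}$.

Setting $a = \frac{4}{5}$:
$$I = - \frac{1875 \sqrt{5} \sqrt{\pi}}{512}.$$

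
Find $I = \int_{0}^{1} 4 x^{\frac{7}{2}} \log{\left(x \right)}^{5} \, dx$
$- \frac{10240}{177147}$

Consider the simpler parametrised integral
$$J(a) = \int_{0}^{1} 4 x^{a} \, dx = \frac{4}{a + 1}.$$

Differentiating under the integral sign brings down a factor of $\ln x$:
$$\frac{dJ}{da} = \int_{0}^{1} 4 x^{a} \log{\left(x \right)} \, dx = - \frac{4}{\left(a + 1\right)^{2}}.$$

Repeating $5$ times in total — each differentiation brings down another $\ln x$ — gives
$$\frac{d^{5}J}{da^{5}} = \int_{0}^{1} 4 x^{a} \log{\left(x \right)}^{5} \, dx = - \frac{480}{\left(a + 1\right)^{6}},$$
and the integrand here is exactly the target integrand, so $I = - \frac{480}{\left(a + 1\right)^{6}}$.

Setting $a = \frac{7}{2}$:
$$I = - \frac{10240}{177147}.$$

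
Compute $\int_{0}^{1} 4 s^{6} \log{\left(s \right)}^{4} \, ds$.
$\frac{96}{16807}$

Begin with the known integral
$$J(a) = \int_{0}^{1} 4 s^{a} \, ds = \frac{4}{a + 1}.$$

Differentiating under the integral sign brings down a factor of $\ln s$:
$$\frac{dJ}{da} = \int_{0}^{1} 4 s^{a} \log{\left(s \right)} \, ds = - \frac{4}{\left(a + 1\right)^{2}}.$$

Repeating $4$ times in total — each differentiation brings down another $\ln s$ — gives
$$\frac{d^{4}J}{da^{4}} = \int_{0}^{1} 4 s^{a} \log{\left(s \right)}^{4} \, ds = \frac{96}{\left(a + 1\right)^{5}},$$
and the integrand here is exactly the target integrand, so $I = \frac{96}{\left(a + 1\right)^{5}}$.

Setting $a = 6$:
$$I = \frac{96}{16807}.$$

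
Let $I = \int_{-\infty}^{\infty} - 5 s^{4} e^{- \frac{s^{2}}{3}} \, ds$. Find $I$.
$- \frac{135 \sqrt{3} \sqrt{\pi}}{4}$

Consider the simpler parametrised integral
$$J(a) = \int_{-\infty}^{\infty} - 5 e^{- a s^{2}} \, ds = - \frac{5 \sqrt{\pi}}{\sqrt{a}}.$$

Differentiating under the integral sign brings down a factor of $(-s^2)$:
$$\frac{dJ}{da} = \int_{-\infty}^{\infty} 5 s^{2} e^{- a s^{2}} \, ds = \frac{5 \sqrt{\pi}}{2 a^{\frac{3}{2}}}.$$

Repeating twice in total — each differentiation brings down another $(-s^2)$ — gives
$$\frac{d^{2}J}{da^{2}} = \int_{-\infty}^{\infty} - 5 s^{4} e^{- a s^{2}} \, ds = - \frac{15 \sqrt{\pi}}{4 a^{\frac{5}{2}}},$$
and the integrand here is exactly the target integrand, so $I = - \frac{15 \sqrt{\pi}}{4 a^{\frac{5}{2}}}$.

Setting $a = \frac{1}{3}$:
$$I = - \frac{135 \sqrt{3} \sqrt{\pi}}{4}.$$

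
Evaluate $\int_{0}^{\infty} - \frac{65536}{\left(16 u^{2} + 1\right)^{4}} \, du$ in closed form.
$- 2560 \pi$

Begin with the known result
$$J(a) = \int_{0}^{\infty} - \frac{1}{a^{2} + u^{2}} \, du = - \frac{\pi}{2 a}.$$

Differentiating under the integral sign with respect to $a$,
$$\frac{dJ}{da} = \int_{0}^{\infty} \frac{2 a}{\left(a^{2} + u^{2}\right)^{2}} \, du = \frac{\pi}{2 a^{2}},$$
so $\int_{0}^{\infty} - \frac{1}{\left(a^{2} + u^{2}\right)^{2}} \, du = - \frac{\pi}{4 a^{3}}$.

Repeating — each differentiation of $1/(u^2+a^2)^j$ produces $-2ja/(u^2+a^2)^{j+1}$ — and dividing through by $-2ja$ at each step yields, after $3$ differentiations in total,
$$\int_{0}^{\infty} - \frac{1}{\left(a^{2} + u^{2}\right)^{4}} \, du = - \frac{5 \pi}{32 a^{7}}.$$

Setting $a = \frac{1}{4}$:
$$I = - 2560 \pi.$$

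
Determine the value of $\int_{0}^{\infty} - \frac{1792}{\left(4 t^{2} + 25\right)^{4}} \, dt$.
$- \frac{28 \pi}{15625}$

Recall the elementary integral
$$J(a) = \int_{0}^{\infty} - \frac{7}{a^{2} + t^{2}} \, dt = - \frac{7 \pi}{2 a}.$$

Differentiating under the integral sign with respect to $a$,
$$\frac{dJ}{da} = \int_{0}^{\infty} \frac{14 a}{\left(a^{2} + t^{2}\right)^{2}} \, dt = \frac{7 \pi}{2 a^{2}},$$
so $\int_{0}^{\infty} - \frac{7}{\left(a^{2} + t^{2}\right)^{2}} \, dt = - \frac{7 \pi}{4 a^{3}}$.

Repeating — each differentiation of $1/(t^2+a^2)^j$ produces $-2ja/(t^2+a^2)^{j+1}$ — and dividing through by $-2ja$ at each step yields, after $3$ differentiations in total,
$$\int_{0}^{\infty} - \frac{7}{\left(a^{2} + t^{2}\right)^{4}} \, dt = - \frac{35 \pi}{32 a^{7}}.$$

Setting $a = \frac{5}{2}$:
$$I = - \frac{28 \pi}{15625}.$$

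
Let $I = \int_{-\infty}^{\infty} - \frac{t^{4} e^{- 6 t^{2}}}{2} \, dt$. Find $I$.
$- \frac{\sqrt{6} \sqrt{\pi}}{576}$

Start from the elementary integral
$$J(a) = \int_{-\infty}^{\infty} - \frac{e^{- a t^{2}}}{2} \, dt = - \frac{\sqrt{\pi}}{2 \sqrt{a}}.$$

Differentiating under the integral sign brings down a factor of $(-t^2)$:
$$\frac{dJ}{da} = \int_{-\infty}^{\infty} \frac{t^{2} e^{- a t^{2}}}{2} \, dt = \frac{\sqrt{\pi}}{4 a^{\frac{3}{2}}}.$$

Repeating twice in total — each differentiation brings down another $(-t^2)$ — gives
$$\frac{d^{2}J}{da^{2}} = \int_{-\infty}^{\infty} - \frac{t^{4} e^{- a t^{2}}}{2} \, dt = - \frac{3 \sqrt{\pi}}{8 a^{\frac{5}{2}}},$$
and the integrand here is exactly the target integrand, so $I = - \frac{3 \sqrt{\pi}}{8 a^{\frac{5}{2}}}$.

Setting $a = 6$:
$$I = - \frac{\sqrt{6} \sqrt{\pi}}{576}.$$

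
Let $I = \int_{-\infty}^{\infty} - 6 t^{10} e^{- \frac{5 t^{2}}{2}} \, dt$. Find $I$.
$- \frac{1134 \sqrt{10} \sqrt{\pi}}{3125}$

Begin with the known integral
$$J(a) = \int_{-\infty}^{\infty} - 6 e^{- a t^{2}} \, dt = - \frac{6 \sqrt{\pi}}{\sqrt{a}}.$$

Differentiating under the integral sign brings down a factor of $(-t^2)$:
$$\frac{dJ}{da} = \int_{-\infty}^{\infty} 6 t^{2} e^{- a t^{2}} \, dt = \frac{3 \sqrt{\pi}}{a^{\frac{3}{2}}}.$$

Repeating $5$ times in total — each differentiation brings down another $(-t^2)$ — gives
$$\frac{d^{5}J}{da^{5}} = \int_{-\infty}^{\infty} 6 t^{10} e^{- a t^{2}} \, dt = \frac{2835 \sqrt{\pi}}{16 a^{\frac{11}{2}}},$$
and the integrand here is $(-1)^{5}$ times the target integrand, so $I = (-1)^{5}\,\frac{d^{5}J}{da^{5}} = - \frac{2835 \sqrt{\pi}}{16 a^{\frac{11}{2}}}$.

Setting $a = \frac{5}{2}$:
$$I = - \frac{1134 \sqrt{10} \sqrt{\pi}}{3125}.$$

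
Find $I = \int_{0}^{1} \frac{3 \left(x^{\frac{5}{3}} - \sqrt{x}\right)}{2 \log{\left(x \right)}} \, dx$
$- \log{\left(\frac{27}{64} \right)}$

Replace the exponent $\frac{1}{2}$ by a parameter $a$: let $I(a) = \int_{0}^{1} \frac{3 \left(x^{\frac{5}{3}} - x^{a}\right)}{2 \log{\left(x \right)}} \, dx$.

Since $\dfrac{\partial}{\partial a}\,x^{a} = x^{a} \ln x$, the $\ln x$ in the denominator cancels and
$$\frac{dI}{da} = \int_{0}^{1} - \frac{3}{2} x^{a} \, dx = - \frac{3}{2} \left[\frac{x^{a+1}}{a+1}\right]_0^1 = - \frac{3}{2 a + 2}.$$

Integrating with respect to $a$ gives $I(a) = - \log{\left(\frac{3 \sqrt{6} \left(a + 1\right)^{\frac{3}{2}}}{32} \right)} + C$.

At $a = \frac{5}{3}$ the integrand is identically $0$, so $I(\frac{5}{3}) = 0$. The closed form gives $0$, hence $C = 0$.

Setting $a = \frac{1}{2}$:
$$I = - \log{\left(\frac{27}{64} \right)}.$$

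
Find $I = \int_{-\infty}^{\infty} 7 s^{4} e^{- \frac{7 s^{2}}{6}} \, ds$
$\frac{27 \sqrt{42} \sqrt{\pi}}{49}$

Consider the simpler parametrised integral
$$J(a) = \int_{-\infty}^{\infty} 7 e^{- a s^{2}} \, ds = \frac{7 \sqrt{\pi}}{\sqrt{a}}.$$

Differentiating under the integral sign brings down a factor of $(-s^2)$:
$$\frac{dJ}{da} = \int_{-\infty}^{\infty} - 7 s^{2} e^{- a s^{2}} \, ds = - \frac{7 \sqrt{\pi}}{2 a^{\frac{3}{2}}}.$$

Repeating twice in total — each differentiation brings down another $(-s^2)$ — gives
$$\frac{d^{2}J}{da^{2}} = \int_{-\infty}^{\infty} 7 s^{4} e^{- a s^{2}} \, ds = \frac{21 \sqrt{\pi}}{4 a^{\frac{5}{2}}},$$
and the integrand here is exactly the target integrand, so $I = \frac{21 \sqrt{\pi}}{4 a^{\frac{5}{2}}}$.

Setting $a = \frac{7}{6}$:
$$I = \frac{27 \sqrt{42} \sqrt{\pi}}{49}.$$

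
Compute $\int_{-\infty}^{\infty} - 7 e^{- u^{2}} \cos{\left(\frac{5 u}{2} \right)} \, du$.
$- \frac{7 \sqrt{\pi}}{e^{\frac{25}{16}}}$

Define $I(b) = \int_{-\infty}^{\infty} - 7 e^{- u^{2}} \cos{\left(b u \right)} \, du$.

Differentiating under the integral sign,
$$I'(b) = \int_{-\infty}^{\infty} 7 u e^{- u^{2}} \sin{\left(b u \right)} \, du.$$

Integrate $\int_{-\infty}^{\infty} u \sin(b u)\, e^{- u^{2}}\, du$ by parts with $w = \sin(b u)$ and $dv = u\, e^{- u^{2}}\, du$, giving $v = - \frac{e^{- u^{2}}}{2}$. The boundary term vanishes and
$$\int_{-\infty}^{\infty} u \sin(b u)\, e^{- u^{2}}\, du = \frac{b}{2} \int_{-\infty}^{\infty} \cos(b u)\, e^{- u^{2}}\, du,$$
so $I'(b) = - \frac{b}{2}\, I(b)$.

This is a separable first-order ODE; solving with the initial condition $I(0) = \int_{-\infty}^{\infty} - 7 e^{- u^{2}}\,du = - 7 \sqrt{\pi}$ gives
$$I(b) = - 7 \sqrt{\pi} e^{- \frac{b^{2}}{4}}.$$

Setting $b = \frac{5}{2}$:
$$I = - \frac{7 \sqrt{\pi}}{e^{\frac{25}{16}}}.$$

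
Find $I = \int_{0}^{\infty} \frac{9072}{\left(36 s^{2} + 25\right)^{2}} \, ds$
$\frac{378 \pi}{125}$

Begin with the known result
$$J(a) = \int_{0}^{\infty} \frac{7}{a^{2} + s^{2}} \, ds = \frac{7 \pi}{2 a}.$$

Differentiating under the integral sign with respect to $a$,
$$\frac{dJ}{da} = \int_{0}^{\infty} - \frac{14 a}{\left(a^{2} + s^{2}\right)^{2}} \, ds = - \frac{7 \pi}{2 a^{2}},$$
so $\int_{0}^{\infty} \frac{7}{\left(a^{2} + s^{2}\right)^{2}} \, ds = \frac{7 \pi}{4 a^{3}}$.

Setting $a = \frac{5}{6}$:
$$I = \frac{378 \pi}{125}.$$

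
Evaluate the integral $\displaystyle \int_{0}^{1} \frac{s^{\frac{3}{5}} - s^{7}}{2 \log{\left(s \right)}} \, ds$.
$- \frac{\log{\left(5 \right)}}{2}$

Introduce a parameter $a$ in the exponent: let $I(a) = \int_{0}^{1} \frac{- s^{7} + s^{a}}{2 \log{\left(s \right)}} \, ds$.

Since $\dfrac{\partial}{\partial a}\,s^{a} = s^{a} \ln s$, the $\ln s$ in the denominator cancels and
$$\frac{dI}{da} = \int_{0}^{1} \frac{1}{2} s^{a} \, ds = \frac{1}{2} \left[\frac{s^{a+1}}{a+1}\right]_0^1 = \frac{1}{2 \left(a + 1\right)}.$$

Integrating with respect to $a$ gives $I(a) = \frac{\log{\left(a + 1 \right)}}{2} - \frac{3 \log{\left(2 \right)}}{2} + C$.

At $a = 7$ the integrand is identically $0$, so $I(7) = 0$. The closed form gives $0$, hence $C = 0$.

Setting $a = \frac{3}{5}$:
$$I = - \frac{\log{\left(5 \right)}}{2}.$$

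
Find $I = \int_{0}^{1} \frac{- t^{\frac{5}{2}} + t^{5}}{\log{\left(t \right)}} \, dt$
$\log{\left(\frac{12}{7} \right)}$

Consider the one-parameter family: let $I(a) = \int_{0}^{1} \frac{t^{5} - t^{a}}{\log{\left(t \right)}} \, dt$.

Since $\dfrac{\partial}{\partial a}\,t^{a} = t^{a} \ln t$, the $\ln t$ in the denominator cancels and
$$\frac{dI}{da} = \int_{0}^{1} -1 t^{a} \, dt = -1 \left[\frac{t^{a+1}}{a+1}\right]_0^1 = - \frac{1}{a + 1}.$$

Integrating with respect to $a$ gives $I(a) = \log{\left(\frac{6}{a + 1} \right)} + C$.

At $a = 5$ the integrand is identically $0$, so $I(5) = 0$. The closed form gives $0$, hence $C = 0$.

Setting $a = \frac{5}{2}$:
$$I = \log{\left(\frac{12}{7} \right)}.$$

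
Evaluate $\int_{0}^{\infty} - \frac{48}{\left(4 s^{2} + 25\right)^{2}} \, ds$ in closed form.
$- \frac{6 \pi}{125}$

Recall the elementary integral
$$J(a) = \int_{0}^{\infty} - \frac{3}{a^{2} + s^{2}} \, ds = - \frac{3 \pi}{2 a}.$$

Differentiating under the integral sign with respect to $a$,
$$\frac{dJ}{da} = \int_{0}^{\infty} \frac{6 a}{\left(a^{2} + s^{2}\right)^{2}} \, ds = \frac{3 \pi}{2 a^{2}},$$
so $\int_{0}^{\infty} - \frac{3}{\left(a^{2} + s^{2}\right)^{2}} \, ds = - \frac{3 \pi}{4 a^{3}}$.

Setting $a = \frac{5}{2}$:
$$I = - \frac{6 \pi}{125}.$$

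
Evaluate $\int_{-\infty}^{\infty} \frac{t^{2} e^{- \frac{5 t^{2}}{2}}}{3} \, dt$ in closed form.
$\frac{\sqrt{10} \sqrt{\pi}}{75}$

Start from the elementary integral
$$J(a) = \int_{-\infty}^{\infty} \frac{e^{- a t^{2}}}{3} \, dt = \frac{\sqrt{\pi}}{3 \sqrt{a}}.$$

Differentiating under the integral sign brings down a factor of $(-t^2)$:
$$\frac{dJ}{da} = \int_{-\infty}^{\infty} - \frac{t^{2} e^{- a t^{2}}}{3} \, dt = - \frac{\sqrt{\pi}}{6 a^{\frac{3}{2}}}.$$

The integral on the left is $-I$, so $I = \frac{\sqrt{\pi}}{6 a^{\frac{3}{2}}}$.

Setting $a = \frac{5}{2}$:
$$I = \frac{\sqrt{10} \sqrt{\pi}}{75}.$$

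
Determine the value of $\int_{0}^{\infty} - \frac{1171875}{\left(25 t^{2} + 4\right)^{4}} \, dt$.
$- \frac{1171875 \pi}{4096}$

Recall the elementary integral
$$J(a) = \int_{0}^{\infty} - \frac{3}{a^{2} + t^{2}} \, dt = - \frac{3 \pi}{2 a}.$$

Differentiating under the integral sign with respect to $a$,
$$\frac{dJ}{da} = \int_{0}^{\infty} \frac{6 a}{\left(a^{2} + t^{2}\right)^{2}} \, dt = \frac{3 \pi}{2 a^{2}},$$
so $\int_{0}^{\infty} - \frac{3}{\left(a^{2} + t^{2}\right)^{2}} \, dt = - \frac{3 \pi}{4 a^{3}}$.

Repeating — each differentiation of $1/(t^2+a^2)^j$ produces $-2ja/(t^2+a^2)^{j+1}$ — and dividing through by $-2ja$ at each step yields, after $3$ differentiations in total,
$$\int_{0}^{\infty} - \frac{3}{\left(a^{2} + t^{2}\right)^{4}} \, dt = - \frac{15 \pi}{32 a^{7}}.$$

Setting $a = \frac{2}{5}$:
$$I = - \frac{1171875 \pi}{4096}.$$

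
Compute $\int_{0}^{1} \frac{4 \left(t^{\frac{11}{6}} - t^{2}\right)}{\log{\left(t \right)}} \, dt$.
$- \log{\left(\frac{104976}{83521} \right)}$

Introduce a parameter $a$ in the exponent: let $I(a) = \int_{0}^{1} \frac{4 \left(t^{\frac{11}{6}} - t^{a}\right)}{\log{\left(t \right)}} \, dt$.

Since $\dfrac{\partial}{\partial a}\,t^{a} = t^{a} \ln t$, the $\ln t$ in the denominator cancels and
$$\frac{dI}{da} = \int_{0}^{1} -4 t^{a} \, dt = -4 \left[\frac{t^{a+1}}{a+1}\right]_0^1 = - \frac{4}{a + 1}.$$

Integrating with respect to $a$ gives $I(a) = - \log{\left(\frac{1296 \left(a + 1\right)^{4}}{83521} \right)} + C$.

At $a = \frac{11}{6}$ the integrand is identically $0$, so $I(\frac{11}{6}) = 0$. The closed form gives $0$, hence $C = 0$.

Setting $a = 2$:
$$I = - \log{\left(\frac{104976}{83521} \right)}.$$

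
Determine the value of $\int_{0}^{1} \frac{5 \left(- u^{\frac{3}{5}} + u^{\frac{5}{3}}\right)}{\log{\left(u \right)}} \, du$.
$\log{\left(\frac{3125}{243} \right)}$

Consider the one-parameter family: let $I(a) = \int_{0}^{1} \frac{5 \left(- u^{\frac{3}{5}} + u^{a}\right)}{\log{\left(u \right)}} \, du$.

Since $\dfrac{\partial}{\partial a}\,u^{a} = u^{a} \ln u$, the $\ln u$ in the denominator cancels and
$$\frac{dI}{da} = \int_{0}^{1} 5 u^{a} \, du = 5 \left[\frac{u^{a+1}}{a+1}\right]_0^1 = \frac{5}{a + 1}.$$

Integrating with respect to $a$ gives $I(a) = \log{\left(\frac{3125 \left(a + 1\right)^{5}}{32768} \right)} + C$.

At $a = \frac{3}{5}$ the integrand is identically $0$, so $I(\frac{3}{5}) = 0$. The closed form gives $0$, hence $C = 0$.

Setting $a = \frac{5}{3}$:
$$I = \log{\left(\frac{3125}{243} \right)}.$$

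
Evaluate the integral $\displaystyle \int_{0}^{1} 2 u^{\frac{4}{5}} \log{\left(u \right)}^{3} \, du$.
$- \frac{2500}{2187}$

Start from the elementary integral
$$J(a) = \int_{0}^{1} 2 u^{a} \, du = \frac{2}{a + 1}.$$

Differentiating under the integral sign brings down a factor of $\ln u$:
$$\frac{dJ}{da} = \int_{0}^{1} 2 u^{a} \log{\left(u \right)} \, du = - \frac{2}{\left(a + 1\right)^{2}}.$$

Repeating $3$ times in total — each differentiation brings down another $\ln u$ — gives
$$\frac{d^{3}J}{da^{3}} = \int_{0}^{1} 2 u^{a} \log{\left(u \right)}^{3} \, du = - \frac{12}{\left(a + 1\right)^{4}},$$
and the integrand here is exactly the target integrand, so $I = - \frac{12}{\left(a + 1\right)^{4}}$.

Setting $a = \frac{4}{5}$:
$$I = - \frac{2500}{2187}.$$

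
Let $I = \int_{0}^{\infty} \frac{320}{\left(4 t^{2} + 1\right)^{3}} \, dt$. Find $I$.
$30 \pi$

Begin with the known result
$$J(a) = \int_{0}^{\infty} \frac{5}{a^{2} + t^{2}} \, dt = \frac{5 \pi}{2 a}.$$

Differentiating under the integral sign with respect to $a$,
$$\frac{dJ}{da} = \int_{0}^{\infty} - \frac{10 a}{\left(a^{2} + t^{2}\right)^{2}} \, dt = - \frac{5 \pi}{2 a^{2}},$$
so $\int_{0}^{\infty} \frac{5}{\left(a^{2} + t^{2}\right)^{2}} \, dt = \frac{5 \pi}{4 a^{3}}$.

Repeating — each differentiation of $1/(t^2+a^2)^j$ produces $-2ja/(t^2+a^2)^{j+1}$ — and dividing through by $-2ja$ at each step yields, after $2$ differentiations in total,
$$\int_{0}^{\infty} \frac{5}{\left(a^{2} + t^{2}\right)^{3}} \, dt = \frac{15 \pi}{16 a^{5}}.$$

Setting $a = \frac{1}{2}$:
$$I = 30 \pi.$$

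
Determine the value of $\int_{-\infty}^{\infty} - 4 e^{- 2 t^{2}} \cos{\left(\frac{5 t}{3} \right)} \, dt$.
$- \frac{2 \sqrt{2} \sqrt{\pi}}{e^{\frac{25}{72}}}$

Treat the cosine frequency as a parameter and define $I(b) = \int_{-\infty}^{\infty} - 4 e^{- 2 t^{2}} \cos{\left(b t \right)} \, dt$.

Differentiating under the integral sign,
$$I'(b) = \int_{-\infty}^{\infty} 4 t e^{- 2 t^{2}} \sin{\left(b t \right)} \, dt.$$

Integrate $\int_{-\infty}^{\infty} t \sin(b t)\, e^{- 2 t^{2}}\, dt$ by parts with $u = \sin(b t)$ and $dv = t\, e^{- 2 t^{2}}\, dt$, giving $v = - \frac{e^{- 2 t^{2}}}{4}$. The boundary term vanishes and
$$\int_{-\infty}^{\infty} t \sin(b t)\, e^{- 2 t^{2}}\, dt = \frac{b}{4} \int_{-\infty}^{\infty} \cos(b t)\, e^{- 2 t^{2}}\, dt,$$
so $I'(b) = - \frac{b}{4}\, I(b)$.

This is a separable first-order ODE; solving with the initial condition $I(0) = \int_{-\infty}^{\infty} - 4 e^{- 2 t^{2}}\,dt = - 2 \sqrt{2} \sqrt{\pi}$ gives
$$I(b) = - 2 \sqrt{2} \sqrt{\pi} e^{- \frac{b^{2}}{8}}.$$

Setting $b = \frac{5}{3}$:
$$I = - \frac{2 \sqrt{2} \sqrt{\pi}}{e^{\frac{25}{72}}}.$$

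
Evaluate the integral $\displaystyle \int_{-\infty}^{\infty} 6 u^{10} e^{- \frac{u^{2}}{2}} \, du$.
$5670 \sqrt{2} \sqrt{\pi}$

Start from the elementary integral
$$J(a) = \int_{-\infty}^{\infty} 6 e^{- a u^{2}} \, du = \frac{6 \sqrt{\pi}}{\sqrt{a}}.$$

Differentiating under the integral sign brings down a factor of $(-u^2)$:
$$\frac{dJ}{da} = \int_{-\infty}^{\infty} - 6 u^{2} e^{- a u^{2}} \, du = - \frac{3 \sqrt{\pi}}{a^{\frac{3}{2}}}.$$

Repeating $5$ times in total — each differentiation brings down another $(-u^2)$ — gives
$$\frac{d^{5}J}{da^{5}} = \int_{-\infty}^{\infty} - 6 u^{10} e^{- a u^{2}} \, du = - \frac{2835 \sqrt{\pi}}{16 a^{\frac{11}{2}}},$$
and the integrand here is $(-1)^{5}$ times the target integrand, so $I = (-1)^{5}\,\frac{d^{5}J}{da^{5}} = \frac{2835 \sqrt{\pi}}{16 a^{\frac{11}{2}}}$.

Setting $a = \frac{1}{2}$:
$$I = 5670 \sqrt{2} \sqrt{\pi}.$$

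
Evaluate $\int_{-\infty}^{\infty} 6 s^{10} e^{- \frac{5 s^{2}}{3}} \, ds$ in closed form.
$\frac{137781 \sqrt{15} \sqrt{\pi}}{50000}$

Consider the simpler parametrised integral
$$J(a) = \int_{-\infty}^{\infty} 6 e^{- a s^{2}} \, ds = \frac{6 \sqrt{\pi}}{\sqrt{a}}.$$

Differentiating under the integral sign brings down a factor of $(-s^2)$:
$$\frac{dJ}{da} = \int_{-\infty}^{\infty} - 6 s^{2} e^{- a s^{2}} \, ds = - \frac{3 \sqrt{\pi}}{a^{\frac{3}{2}}}.$$

Repeating $5$ times in total — each differentiation brings down another $(-s^2)$ — gives
$$\frac{d^{5}J}{da^{5}} = \int_{-\infty}^{\infty} - 6 s^{10} e^{- a s^{2}} \, ds = - \frac{2835 \sqrt{\pi}}{16 a^{\frac{11}{2}}},$$
and the integrand here is $(-1)^{5}$ times the target integrand, so $I = (-1)^{5}\,\frac{d^{5}J}{da^{5}} = \frac{2835 \sqrt{\pi}}{16 a^{\frac{11}{2}}}$.

Setting $a = \frac{5}{3}$:
$$I = \frac{137781 \sqrt{15} \sqrt{\pi}}{50000}.$$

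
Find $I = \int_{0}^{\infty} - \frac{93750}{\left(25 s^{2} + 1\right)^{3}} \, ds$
$- \frac{28125 \pi}{8}$

Start from the standard arctangent integral
$$J(a) = \int_{0}^{\infty} - \frac{6}{a^{2} + s^{2}} \, ds = - \frac{3 \pi}{a}.$$

Differentiating under the integral sign with respect to $a$,
$$\frac{dJ}{da} = \int_{0}^{\infty} \frac{12 a}{\left(a^{2} + s^{2}\right)^{2}} \, ds = \frac{3 \pi}{a^{2}},$$
so $\int_{0}^{\infty} - \frac{6}{\left(a^{2} + s^{2}\right)^{2}} \, ds = - \frac{3 \pi}{2 a^{3}}$.

Repeating — each differentiation of $1/(s^2+a^2)^j$ produces $-2ja/(s^2+a^2)^{j+1}$ — and dividing through by $-2ja$ at each step yields, after $2$ differentiations in total,
$$\int_{0}^{\infty} - \frac{6}{\left(a^{2} + s^{2}\right)^{3}} \, ds = - \frac{9 \pi}{8 a^{5}}.$$

Setting $a = \frac{1}{5}$:
$$I = - \frac{28125 \pi}{8}.$$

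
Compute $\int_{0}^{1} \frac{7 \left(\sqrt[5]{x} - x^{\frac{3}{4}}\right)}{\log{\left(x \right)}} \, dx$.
$\log{\left(\frac{4586471424}{64339296875} \right)}$

Consider the one-parameter family: let $I(a) = \int_{0}^{1} \frac{7 \left(- x^{\frac{3}{4}} + x^{a}\right)}{\log{\left(x \right)}} \, dx$.

Since $\dfrac{\partial}{\partial a}\,x^{a} = x^{a} \ln x$, the $\ln x$ in the denominator cancels and
$$\frac{dI}{da} = \int_{0}^{1} 7 x^{a} \, dx = 7 \left[\frac{x^{a+1}}{a+1}\right]_0^1 = \frac{7}{a + 1}.$$

Integrating with respect to $a$ gives $I(a) = \log{\left(\frac{16384 \left(a + 1\right)^{7}}{823543} \right)} + C$.

At $a = \frac{3}{4}$ the integrand is identically $0$, so $I(\frac{3}{4}) = 0$. The closed form gives $0$, hence $C = 0$.

Setting $a = \frac{1}{5}$:
$$I = \log{\left(\frac{4586471424}{64339296875} \right)}.$$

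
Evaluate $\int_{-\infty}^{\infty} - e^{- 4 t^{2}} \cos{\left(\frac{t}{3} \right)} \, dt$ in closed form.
$- \frac{\sqrt{\pi}}{2 e^{\frac{1}{144}}}$

Let $b$ denote the cosine frequency and define $I(b) = \int_{-\infty}^{\infty} - e^{- 4 t^{2}} \cos{\left(b t \right)} \, dt$.

Differentiating under the integral sign,
$$I'(b) = \int_{-\infty}^{\infty} t e^{- 4 t^{2}} \sin{\left(b t \right)} \, dt.$$

Integrate $\int_{-\infty}^{\infty} t \sin(b t)\, e^{- 4 t^{2}}\, dt$ by parts with $u = \sin(b t)$ and $dv = t\, e^{- 4 t^{2}}\, dt$, giving $v = - \frac{e^{- 4 t^{2}}}{8}$. The boundary term vanishes and
$$\int_{-\infty}^{\infty} t \sin(b t)\, e^{- 4 t^{2}}\, dt = \frac{b}{8} \int_{-\infty}^{\infty} \cos(b t)\, e^{- 4 t^{2}}\, dt,$$
so $I'(b) = - \frac{b}{8}\, I(b)$.

This is a separable first-order ODE; solving with the initial condition $I(0) = \int_{-\infty}^{\infty} - e^{- 4 t^{2}}\,dt = - \frac{\sqrt{\pi}}{2}$ gives
$$I(b) = - \frac{\sqrt{\pi} e^{- \frac{b^{2}}{16}}}{2}.$$

Setting $b = \frac{1}{3}$:
$$I = - \frac{\sqrt{\pi}}{2 e^{\frac{1}{144}}}.$$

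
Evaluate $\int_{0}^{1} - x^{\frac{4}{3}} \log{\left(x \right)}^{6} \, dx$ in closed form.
$- \frac{1574640}{823543}$

Consider the simpler parametrised integral
$$J(a) = \int_{0}^{1} - x^{a} \, dx = - \frac{1}{a + 1}.$$

Differentiating under the integral sign brings down a factor of $\ln x$:
$$\frac{dJ}{da} = \int_{0}^{1} - x^{a} \log{\left(x \right)} \, dx = \frac{1}{\left(a + 1\right)^{2}}.$$

Repeating $6$ times in total — each differentiation brings down another $\ln x$ — gives
$$\frac{d^{6}J}{da^{6}} = \int_{0}^{1} - x^{a} \log{\left(x \right)}^{6} \, dx = - \frac{720}{\left(a + 1\right)^{7}},$$
and the integrand here is exactly the target integrand, so $I = - \frac{720}{\left(a + 1\right)^{7}}$.

Setting $a = \frac{4}{3}$:
$$I = - \frac{1574640}{823543}.$$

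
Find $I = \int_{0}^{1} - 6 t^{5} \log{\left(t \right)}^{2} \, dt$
$- \frac{1}{18}$

Start from the elementary integral
$$J(a) = \int_{0}^{1} - 6 t^{a} \, dt = - \frac{6}{a + 1}.$$

Differentiating under the integral sign brings down a factor of $\ln t$:
$$\frac{dJ}{da} = \int_{0}^{1} - 6 t^{a} \log{\left(t \right)} \, dt = \frac{6}{\left(a + 1\right)^{2}}.$$

Repeating twice in total — each differentiation brings down another $\ln t$ — gives
$$\frac{d^{2}J}{da^{2}} = \int_{0}^{1} - 6 t^{a} \log{\left(t \right)}^{2} \, dt = - \frac{12}{\left(a + 1\right)^{3}},$$
and the integrand here is exactly the target integrand, so $I = - \frac{12}{\left(a + 1\right)^{3}}$.

Setting $a = 5$:
$$I = - \frac{1}{18}.$$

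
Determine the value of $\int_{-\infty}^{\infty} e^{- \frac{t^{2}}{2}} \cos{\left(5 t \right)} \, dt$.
$\frac{\sqrt{2} \sqrt{\pi}}{e^{\frac{25}{2}}}$

Define $I(b) = \int_{-\infty}^{\infty} e^{- \frac{t^{2}}{2}} \cos{\left(b t \right)} \, dt$.

Differentiating under the integral sign,
$$I'(b) = \int_{-\infty}^{\infty} - t e^{- \frac{t^{2}}{2}} \sin{\left(b t \right)} \, dt.$$

Integrate $\int_{-\infty}^{\infty} t \sin(b t)\, e^{- \frac{t^{2}}{2}}\, dt$ by parts with $u = \sin(b t)$ and $dv = t\, e^{- \frac{t^{2}}{2}}\, dt$, giving $v = - e^{- \frac{t^{2}}{2}}$. The boundary term vanishes and
$$\int_{-\infty}^{\infty} t \sin(b t)\, e^{- \frac{t^{2}}{2}}\, dt = b \int_{-\infty}^{\infty} \cos(b t)\, e^{- \frac{t^{2}}{2}}\, dt,$$
so $I'(b) = - b\, I(b)$.

This is a separable first-order ODE; solving with the initial condition $I(0) = \int_{-\infty}^{\infty} e^{- \frac{t^{2}}{2}}\,dt = \sqrt{2} \sqrt{\pi}$ gives
$$I(b) = \sqrt{2} \sqrt{\pi} e^{- \frac{b^{2}}{2}}.$$

Setting $b = 5$:
$$I = \frac{\sqrt{2} \sqrt{\pi}}{e^{\frac{25}{2}}}.$$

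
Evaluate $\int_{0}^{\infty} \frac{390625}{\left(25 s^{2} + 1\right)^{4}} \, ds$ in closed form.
$\frac{390625 \pi}{32}$

Start from the standard arctangent integral
$$J(a) = \int_{0}^{\infty} \frac{1}{a^{2} + s^{2}} \, ds = \frac{\pi}{2 a}.$$

Differentiating under the integral sign with respect to $a$,
$$\frac{dJ}{da} = \int_{0}^{\infty} - \frac{2 a}{\left(a^{2} + s^{2}\right)^{2}} \, ds = - \frac{\pi}{2 a^{2}},$$
so $\int_{0}^{\infty} \frac{1}{\left(a^{2} + s^{2}\right)^{2}} \, ds = \frac{\pi}{4 a^{3}}$.

Repeating — each differentiation of $1/(s^2+a^2)^j$ produces $-2ja/(s^2+a^2)^{j+1}$ — and dividing through by $-2ja$ at each step yields, after $3$ differentiations in total,
$$\int_{0}^{\infty} \frac{1}{\left(a^{2} + s^{2}\right)^{4}} \, ds = \frac{5 \pi}{32 a^{7}}.$$

Setting $a = \frac{1}{5}$:
$$I = \frac{390625 \pi}{32}.$$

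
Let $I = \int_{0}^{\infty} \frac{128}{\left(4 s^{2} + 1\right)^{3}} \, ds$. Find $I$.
$12 \pi$

Recall the elementary integral
$$J(a) = \int_{0}^{\infty} \frac{2}{a^{2} + s^{2}} \, ds = \frac{\pi}{a}.$$

Differentiating under the integral sign with respect to $a$,
$$\frac{dJ}{da} = \int_{0}^{\infty} - \frac{4 a}{\left(a^{2} + s^{2}\right)^{2}} \, ds = - \frac{\pi}{a^{2}},$$
so $\int_{0}^{\infty} \frac{2}{\left(a^{2} + s^{2}\right)^{2}} \, ds = \frac{\pi}{2 a^{3}}$.

Repeating — each differentiation of $1/(s^2+a^2)^j$ produces $-2ja/(s^2+a^2)^{j+1}$ — and dividing through by $-2ja$ at each step yields, after $2$ differentiations in total,
$$\int_{0}^{\infty} \frac{2}{\left(a^{2} + s^{2}\right)^{3}} \, ds = \frac{3 \pi}{8 a^{5}}.$$

Setting $a = \frac{1}{2}$:
$$I = 12 \pi.$$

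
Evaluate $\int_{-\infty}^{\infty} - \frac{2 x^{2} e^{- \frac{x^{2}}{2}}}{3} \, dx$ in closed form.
$- \frac{2 \sqrt{2} \sqrt{\pi}}{3}$

Begin with the known integral
$$J(a) = \int_{-\infty}^{\infty} - \frac{2 e^{- a x^{2}}}{3} \, dx = - \frac{2 \sqrt{\pi}}{3 \sqrt{a}}.$$

Differentiating under the integral sign brings down a factor of $(-x^2)$:
$$\frac{dJ}{da} = \int_{-\infty}^{\infty} \frac{2 x^{2} e^{- a x^{2}}}{3} \, dx = \frac{\sqrt{\pi}}{3 a^{\frac{3}{2}}}.$$

The integral on the left is $-I$, so $I = - \frac{\sqrt{\pi}}{3 a^{\frac{3}{2}}}$.

Setting $a = \frac{1}{2}$:
$$I = - \frac{2 \sqrt{2} \sqrt{\pi}}{3}.$$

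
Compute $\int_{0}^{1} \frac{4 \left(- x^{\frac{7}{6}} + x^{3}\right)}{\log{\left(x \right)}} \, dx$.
$- \log{\left(\frac{28561}{331776} \right)}$

Consider the one-parameter family: let $I(a) = \int_{0}^{1} \frac{4 \left(x^{3} - x^{a}\right)}{\log{\left(x \right)}} \, dx$.

Since $\dfrac{\partial}{\partial a}\,x^{a} = x^{a} \ln x$, the $\ln x$ in the denominator cancels and
$$\frac{dI}{da} = \int_{0}^{1} -4 x^{a} \, dx = -4 \left[\frac{x^{a+1}}{a+1}\right]_0^1 = - \frac{4}{a + 1}.$$

Integrating with respect to $a$ gives $I(a) = - \log{\left(\frac{\left(a + 1\right)^{4}}{256} \right)} + C$.

At $a = 3$ the integrand is identically $0$, so $I(3) = 0$. The closed form gives $0$, hence $C = 0$.

Setting $a = \frac{7}{6}$:
$$I = - \log{\left(\frac{28561}{331776} \right)}.$$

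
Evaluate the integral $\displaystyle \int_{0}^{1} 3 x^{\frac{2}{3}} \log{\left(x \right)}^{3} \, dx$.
$- \frac{1458}{625}$

Start from the elementary integral
$$J(a) = \int_{0}^{1} 3 x^{a} \, dx = \frac{3}{a + 1}.$$

Differentiating under the integral sign brings down a factor of $\ln x$:
$$\frac{dJ}{da} = \int_{0}^{1} 3 x^{a} \log{\left(x \right)} \, dx = - \frac{3}{\left(a + 1\right)^{2}}.$$

Repeating $3$ times in total — each differentiation brings down another $\ln x$ — gives
$$\frac{d^{3}J}{da^{3}} = \int_{0}^{1} 3 x^{a} \log{\left(x \right)}^{3} \, dx = - \frac{18}{\left(a + 1\right)^{4}},$$
and the integrand here is exactly the target integrand, so $I = - \frac{18}{\left(a + 1\right)^{4}}$.

Setting $a = \frac{2}{3}$:
$$I = - \frac{1458}{625}.$$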